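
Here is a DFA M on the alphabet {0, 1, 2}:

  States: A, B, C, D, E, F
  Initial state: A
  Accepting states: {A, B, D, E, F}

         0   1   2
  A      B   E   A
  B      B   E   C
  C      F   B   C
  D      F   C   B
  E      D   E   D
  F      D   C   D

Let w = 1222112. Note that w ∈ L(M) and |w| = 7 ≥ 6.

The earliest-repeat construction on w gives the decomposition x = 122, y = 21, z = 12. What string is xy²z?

xy^2z = 122·21·21·12 = 122212112.
Reading y = 21 takes M from B back to B, so after x·y·y the machine is still in B, and z then leads to the accepting state D. Hence 122212112 ∈ L(M).

122212112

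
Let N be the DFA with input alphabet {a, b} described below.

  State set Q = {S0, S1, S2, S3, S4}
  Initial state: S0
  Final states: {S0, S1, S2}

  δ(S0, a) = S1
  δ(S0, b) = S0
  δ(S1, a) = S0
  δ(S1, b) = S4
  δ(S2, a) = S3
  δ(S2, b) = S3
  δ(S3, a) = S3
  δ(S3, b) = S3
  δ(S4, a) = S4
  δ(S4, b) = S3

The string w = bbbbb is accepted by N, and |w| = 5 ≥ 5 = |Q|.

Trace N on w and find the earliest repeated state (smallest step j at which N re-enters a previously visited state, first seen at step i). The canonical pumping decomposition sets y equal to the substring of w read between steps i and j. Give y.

Run of N on w = b b b b b:
  step 0: S0  (start)
  step 1: S0  (read b: S0→S0)   ← first repeat (S0 seen earlier)
  step 2: S0  (read b: S0→S0)
  step 3: S0  (read b: S0→S0)
  step 4: S0  (read b: S0→S0)
  step 5: S0  (read b: S0→S0)

So i = 0, j = 1, giving x = w[0:0] = ε, y = w[0:1] = b, z = w[1:5] = bbbb.
Check: |xy| = 1 ≤ 5 and |y| = 1 ≥ 1. Reading y takes N from S0 back to S0, so every xyⁱz is accepted.
Pumping length from the standard proof: p = 5 (the number of states). The repeated state found above gives |xy| = j ≤ 5 and |y| = j − i ≥ 1.

b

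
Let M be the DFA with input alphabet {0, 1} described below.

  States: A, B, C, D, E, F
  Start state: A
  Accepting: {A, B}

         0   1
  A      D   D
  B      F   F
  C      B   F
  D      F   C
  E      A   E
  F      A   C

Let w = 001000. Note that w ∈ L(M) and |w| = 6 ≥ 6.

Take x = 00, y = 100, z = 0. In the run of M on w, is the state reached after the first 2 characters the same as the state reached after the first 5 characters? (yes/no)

yes

Run of M on the first 5 characters of w = 0 0 1 0 0:
  step 0: A  (start)
  step 1: D  (read 0: A→D)
  step 2: F  (read 0: D→F)
  step 3: C  (read 1: F→C)
  step 4: B  (read 0: C→B)
  step 5: F  (read 0: B→F)

After x (step 2): F. After xy (step 5): F.
They match, so y = 100 drives M around a cycle from F back to itself; pumping y any number of times keeps M in F before reading z, and xyⁱz ∈ L(M) for every i ≥ 0.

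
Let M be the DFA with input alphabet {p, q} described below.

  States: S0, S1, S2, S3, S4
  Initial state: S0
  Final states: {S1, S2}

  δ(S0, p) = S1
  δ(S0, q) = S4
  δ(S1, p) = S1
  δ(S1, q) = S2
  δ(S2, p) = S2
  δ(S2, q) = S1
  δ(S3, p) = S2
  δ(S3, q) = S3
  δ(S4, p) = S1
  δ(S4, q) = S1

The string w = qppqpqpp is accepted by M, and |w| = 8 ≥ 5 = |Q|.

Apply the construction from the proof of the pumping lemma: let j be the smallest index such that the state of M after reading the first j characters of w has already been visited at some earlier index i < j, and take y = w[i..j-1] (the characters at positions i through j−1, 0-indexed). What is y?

Run of M on w = q p p q p q p p:
  step 0: S0  (start)
  step 1: S4  (read q: S0→S4)
  step 2: S1  (read p: S4→S1)
  step 3: S1  (read p: S1→S1)   ← first repeat (S1 seen earlier)
  step 4: S2  (read q: S1→S2)
  step 5: S2  (read p: S2→S2)
  step 6: S1  (read q: S2→S1)
  step 7: S1  (read p: S1→S1)
  step 8: S1  (read p: S1→S1)

So i = 2, j = 3, giving x = w[0:2] = qp, y = w[2:3] = p, z = w[3:8] = qpqpp.
Check: |xy| = 3 ≤ 5 and |y| = 1 ≥ 1. Reading y takes M from S1 back to S1, so every xyⁱz is accepted.

p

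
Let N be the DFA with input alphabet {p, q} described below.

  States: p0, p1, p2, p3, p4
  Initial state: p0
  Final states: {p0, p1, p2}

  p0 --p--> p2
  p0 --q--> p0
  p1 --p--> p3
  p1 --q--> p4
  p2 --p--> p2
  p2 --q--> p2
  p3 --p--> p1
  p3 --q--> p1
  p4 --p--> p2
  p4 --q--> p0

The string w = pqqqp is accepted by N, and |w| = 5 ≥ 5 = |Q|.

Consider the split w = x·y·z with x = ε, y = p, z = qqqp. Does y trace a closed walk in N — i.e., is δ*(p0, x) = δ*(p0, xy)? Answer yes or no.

State sequence: p0 -p-> p2

After x (step 0): p0. After xy (step 1): p2.
They differ (p0 ≠ p2), so y is not a cycle from the state after x; this split is not the one the pumping-lemma construction produces, and pumping y need not keep the string in L(N).

no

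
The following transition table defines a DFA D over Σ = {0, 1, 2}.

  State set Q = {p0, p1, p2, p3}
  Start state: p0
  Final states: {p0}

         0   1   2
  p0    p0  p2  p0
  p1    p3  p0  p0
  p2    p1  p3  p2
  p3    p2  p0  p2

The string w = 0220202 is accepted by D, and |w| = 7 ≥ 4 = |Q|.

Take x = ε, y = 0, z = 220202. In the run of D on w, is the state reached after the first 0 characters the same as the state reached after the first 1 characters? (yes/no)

Run of D on the first 1 characters of w = 0:
  step 0: p0  (start)
  step 1: p0  (read 0: p0→p0)

After x (step 0): p0. After xy (step 1): p0.
They match, so y = 0 drives D around a cycle from p0 back to itself; pumping y any number of times keeps D in p0 before reading z, and xyⁱz ∈ L(D) for every i ≥ 0.

yes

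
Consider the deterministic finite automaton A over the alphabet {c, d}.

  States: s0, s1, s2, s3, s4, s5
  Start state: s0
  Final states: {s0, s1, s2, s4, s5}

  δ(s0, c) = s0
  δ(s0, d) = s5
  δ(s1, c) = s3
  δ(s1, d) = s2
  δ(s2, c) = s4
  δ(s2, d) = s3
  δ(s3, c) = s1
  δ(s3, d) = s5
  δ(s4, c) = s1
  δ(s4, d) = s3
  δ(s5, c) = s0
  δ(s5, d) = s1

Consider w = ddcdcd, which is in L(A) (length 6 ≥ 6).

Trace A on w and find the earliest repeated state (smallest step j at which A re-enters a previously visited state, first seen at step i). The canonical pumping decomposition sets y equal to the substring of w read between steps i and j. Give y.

State sequence: s0 -d-> s5 -d-> s1 -c-> s3 -d-> s5 -c-> s0 -d-> s5
First repeat at step 4: s5 was already visited.

So i = 1, j = 4, giving x = w[0:1] = d, y = w[1:4] = dcd, z = w[4:6] = cd.
Check: |xy| = 4 ≤ 6 and |y| = 3 ≥ 1. Reading y takes A from s5 back to s5, so every xyⁱz is accepted.
The DFA has 6 states, so the proof of the pumping lemma guarantees a repeated state among the first 6+1 visited; the segment between the two visits is the pumpable y.

dcd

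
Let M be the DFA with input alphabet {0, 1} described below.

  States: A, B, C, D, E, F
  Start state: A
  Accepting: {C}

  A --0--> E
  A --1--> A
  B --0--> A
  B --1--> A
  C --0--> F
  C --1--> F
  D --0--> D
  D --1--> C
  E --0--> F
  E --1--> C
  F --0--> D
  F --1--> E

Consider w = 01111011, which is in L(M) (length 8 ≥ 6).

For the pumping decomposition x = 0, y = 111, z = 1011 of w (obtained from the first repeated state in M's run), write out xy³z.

01111111111011

xy^3z = 0·111·111·111·1011 = 01111111111011.
Reading y = 111 takes M from E back to E, so after x·y·y·y the machine is still in E, and z then leads to the accepting state C. Hence 01111111111011 ∈ L(M).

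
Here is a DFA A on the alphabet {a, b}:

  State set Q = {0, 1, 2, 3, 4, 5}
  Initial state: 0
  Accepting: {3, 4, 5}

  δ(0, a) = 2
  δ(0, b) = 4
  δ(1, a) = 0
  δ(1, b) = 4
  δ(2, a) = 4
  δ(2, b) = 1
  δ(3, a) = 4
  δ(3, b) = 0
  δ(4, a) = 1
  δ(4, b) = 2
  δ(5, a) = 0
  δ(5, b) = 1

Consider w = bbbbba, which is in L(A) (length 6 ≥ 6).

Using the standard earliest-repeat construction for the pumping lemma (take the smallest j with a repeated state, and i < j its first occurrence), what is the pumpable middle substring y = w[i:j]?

Run of A on w = b b b b b a:
  step 0: 0  (start)
  step 1: 4  (read b: 0→4)
  step 2: 2  (read b: 4→2)
  step 3: 1  (read b: 2→1)
  step 4: 4  (read b: 1→4)   ← first repeat (4 seen earlier)
  step 5: 2  (read b: 4→2)
  step 6: 4  (read a: 2→4)

So i = 1, j = 4, giving x = w[0:1] = b, y = w[1:4] = bbb, z = w[4:6] = ba.
Check: |xy| = 4 ≤ 6 and |y| = 3 ≥ 1. Reading y takes A from 4 back to 4, so every xyⁱz is accepted.

bbb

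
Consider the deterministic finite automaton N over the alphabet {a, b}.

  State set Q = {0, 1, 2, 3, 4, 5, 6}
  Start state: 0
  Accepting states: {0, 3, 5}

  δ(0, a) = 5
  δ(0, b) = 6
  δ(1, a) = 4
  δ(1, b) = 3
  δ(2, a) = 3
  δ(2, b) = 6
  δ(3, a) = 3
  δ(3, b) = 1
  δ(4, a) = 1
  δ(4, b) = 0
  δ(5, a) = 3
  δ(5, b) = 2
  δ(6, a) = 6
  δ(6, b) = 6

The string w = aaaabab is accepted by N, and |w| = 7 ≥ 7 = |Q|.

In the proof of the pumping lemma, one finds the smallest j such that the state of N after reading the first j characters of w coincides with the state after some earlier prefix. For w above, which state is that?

State sequence: 0 -a-> 5 -a-> 3 -a-> 3 -a-> 3 -b-> 1 -a-> 4 -b-> 0
First repeat at step 3: 3 was already visited.

The earliest repeat is at step j = 3: N is in 3, which it already visited at step i = 2.
Pumping length from the standard proof: p = 7 (the number of states). The repeated state found above gives |xy| = j ≤ 7 and |y| = j − i ≥ 1.

3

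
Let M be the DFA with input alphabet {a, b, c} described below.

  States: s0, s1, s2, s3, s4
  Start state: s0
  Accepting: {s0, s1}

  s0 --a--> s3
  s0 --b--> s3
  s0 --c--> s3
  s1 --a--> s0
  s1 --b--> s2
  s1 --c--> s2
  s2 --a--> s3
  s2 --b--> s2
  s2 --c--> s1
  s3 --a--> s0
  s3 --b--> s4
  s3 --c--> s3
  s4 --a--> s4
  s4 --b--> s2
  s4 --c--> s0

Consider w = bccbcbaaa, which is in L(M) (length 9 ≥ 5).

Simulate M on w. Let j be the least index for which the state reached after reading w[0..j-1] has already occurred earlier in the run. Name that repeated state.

Run of M on w = b c c b c b a a a:
  step 0: s0  (start)
  step 1: s3  (read b: s0→s3)
  step 2: s3  (read c: s3→s3)   ← first repeat (s3 seen earlier)
  step 3: s3  (read c: s3→s3)
  step 4: s4  (read b: s3→s4)
  step 5: s0  (read c: s4→s0)
  step 6: s3  (read b: s0→s3)
  step 7: s0  (read a: s3→s0)
  step 8: s3  (read a: s0→s3)
  step 9: s0  (read a: s3→s0)

The earliest repeat is at step j = 2: M is in s3, which it already visited at step i = 1.
Since M has 5 states, any run of length ≥ 5 visits 5+1 states, so by pigeonhole some state repeats within the first 5 steps — that repeat gives the pumpable loop.

s3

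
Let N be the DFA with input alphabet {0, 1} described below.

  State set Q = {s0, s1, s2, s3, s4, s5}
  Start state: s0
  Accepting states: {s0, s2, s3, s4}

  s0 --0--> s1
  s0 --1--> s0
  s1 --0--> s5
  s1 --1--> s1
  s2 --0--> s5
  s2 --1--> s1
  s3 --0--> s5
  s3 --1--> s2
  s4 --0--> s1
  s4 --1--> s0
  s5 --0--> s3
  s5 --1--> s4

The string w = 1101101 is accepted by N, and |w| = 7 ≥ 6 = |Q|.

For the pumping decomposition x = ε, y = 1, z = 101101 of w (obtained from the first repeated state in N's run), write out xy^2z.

xy^2z = ε·1·1·101101 = 11101101.
Reading y = 1 takes N from s0 back to s0, so after x·y·y the machine is still in s0, and z then leads to the accepting state s4. Hence 11101101 ∈ L(N).

11101101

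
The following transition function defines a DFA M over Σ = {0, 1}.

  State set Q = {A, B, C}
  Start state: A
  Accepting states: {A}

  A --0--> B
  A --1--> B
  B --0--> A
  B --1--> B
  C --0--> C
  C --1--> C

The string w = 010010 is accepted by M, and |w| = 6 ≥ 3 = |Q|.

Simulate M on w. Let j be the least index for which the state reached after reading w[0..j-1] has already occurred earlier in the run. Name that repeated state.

B

State sequence: A -0-> B -1-> B -0-> A -0-> B -1-> B -0-> A
First repeat at step 2: B was already visited.

The earliest repeat is at step j = 2: M is in B, which it already visited at step i = 1.
Since M has 3 states, any run of length ≥ 3 visits 3+1 states, so by pigeonhole some state repeats within the first 3 steps — that repeat gives the pumpable loop.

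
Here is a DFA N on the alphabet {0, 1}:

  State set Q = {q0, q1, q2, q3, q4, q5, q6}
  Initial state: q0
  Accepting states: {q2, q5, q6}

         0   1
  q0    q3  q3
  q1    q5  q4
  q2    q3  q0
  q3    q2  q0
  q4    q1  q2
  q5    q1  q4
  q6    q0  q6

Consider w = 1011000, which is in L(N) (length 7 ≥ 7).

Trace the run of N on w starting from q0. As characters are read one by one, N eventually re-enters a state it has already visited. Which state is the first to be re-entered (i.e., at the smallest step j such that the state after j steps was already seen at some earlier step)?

State sequence: q0 -1-> q3 -0-> q2 -1-> q0 -1-> q3 -0-> q2 -0-> q3 -0-> q2
First repeat at step 3: q0 was already visited.

The earliest repeat is at step j = 3: N is in q0, which it already visited at step i = 0.

q0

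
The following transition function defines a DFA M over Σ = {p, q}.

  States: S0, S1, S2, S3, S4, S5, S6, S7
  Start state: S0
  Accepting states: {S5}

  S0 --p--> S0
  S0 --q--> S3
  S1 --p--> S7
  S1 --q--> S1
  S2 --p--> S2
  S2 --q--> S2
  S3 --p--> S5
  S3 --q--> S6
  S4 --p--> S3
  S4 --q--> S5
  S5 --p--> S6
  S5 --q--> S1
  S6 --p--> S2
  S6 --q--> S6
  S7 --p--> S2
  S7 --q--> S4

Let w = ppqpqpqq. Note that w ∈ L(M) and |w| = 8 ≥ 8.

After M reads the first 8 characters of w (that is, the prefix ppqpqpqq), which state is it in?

S5

State sequence: S0 -p-> S0 -p-> S0 -q-> S3 -p-> S5 -q-> S1 -p-> S7 -q-> S4 -q-> S5

After reading 8 characters, M is in state S5.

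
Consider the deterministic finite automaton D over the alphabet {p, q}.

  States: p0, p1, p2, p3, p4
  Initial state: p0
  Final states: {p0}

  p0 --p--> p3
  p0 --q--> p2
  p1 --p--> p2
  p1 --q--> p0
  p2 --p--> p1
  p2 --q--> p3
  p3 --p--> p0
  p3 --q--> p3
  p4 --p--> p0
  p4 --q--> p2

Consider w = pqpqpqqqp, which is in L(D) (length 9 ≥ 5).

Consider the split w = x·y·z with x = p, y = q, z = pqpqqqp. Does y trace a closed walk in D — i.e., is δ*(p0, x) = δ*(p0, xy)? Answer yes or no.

State sequence: p0 -p-> p3 -q-> p3

After x (step 1): p3. After xy (step 2): p3.
They match, so y = q drives D around a cycle from p3 back to itself; pumping y any number of times keeps D in p3 before reading z, and xyⁱz ∈ L(D) for every i ≥ 0.

yes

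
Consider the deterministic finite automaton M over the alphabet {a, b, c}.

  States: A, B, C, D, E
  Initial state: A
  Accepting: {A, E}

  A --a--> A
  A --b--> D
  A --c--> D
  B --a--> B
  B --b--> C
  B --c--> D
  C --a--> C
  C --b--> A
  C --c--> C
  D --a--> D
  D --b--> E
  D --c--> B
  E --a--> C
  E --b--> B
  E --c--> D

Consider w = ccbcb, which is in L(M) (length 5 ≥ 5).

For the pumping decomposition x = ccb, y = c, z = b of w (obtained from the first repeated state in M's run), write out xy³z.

ccbcccb

xy^3z = ccb·c·c·c·b = ccbcccb.
Reading y = c takes M from C back to C, so after x·y·y·y the machine is still in C, and z then leads to the accepting state A. Hence ccbcccb ∈ L(M).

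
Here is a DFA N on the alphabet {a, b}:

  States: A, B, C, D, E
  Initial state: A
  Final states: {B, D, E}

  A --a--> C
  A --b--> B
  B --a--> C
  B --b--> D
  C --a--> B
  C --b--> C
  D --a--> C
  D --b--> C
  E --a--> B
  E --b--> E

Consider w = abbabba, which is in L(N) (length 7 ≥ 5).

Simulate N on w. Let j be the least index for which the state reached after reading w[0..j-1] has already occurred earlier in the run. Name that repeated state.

C

Run of N on w = a b b a b b a:
  step 0: A  (start)
  step 1: C  (read a: A→C)
  step 2: C  (read b: C→C)   ← first repeat (C seen earlier)
  step 3: C  (read b: C→C)
  step 4: B  (read a: C→B)
  step 5: D  (read b: B→D)
  step 6: C  (read b: D→C)
  step 7: B  (read a: C→B)

The earliest repeat is at step j = 2: N is in C, which it already visited at step i = 1.
Pumping length from the standard proof: p = 5 (the number of states). The repeated state found above gives |xy| = j ≤ 5 and |y| = j − i ≥ 1.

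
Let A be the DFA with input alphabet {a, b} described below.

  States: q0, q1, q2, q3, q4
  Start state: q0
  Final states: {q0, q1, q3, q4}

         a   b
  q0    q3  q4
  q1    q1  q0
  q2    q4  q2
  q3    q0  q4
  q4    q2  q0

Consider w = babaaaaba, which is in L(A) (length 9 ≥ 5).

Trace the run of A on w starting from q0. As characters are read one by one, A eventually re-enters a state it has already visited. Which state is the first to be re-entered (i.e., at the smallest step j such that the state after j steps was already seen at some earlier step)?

q2

Run of A on w = b a b a a a a b a:
  step 0: q0  (start)
  step 1: q4  (read b: q0→q4)
  step 2: q2  (read a: q4→q2)
  step 3: q2  (read b: q2→q2)   ← first repeat (q2 seen earlier)
  step 4: q4  (read a: q2→q4)
  step 5: q2  (read a: q4→q2)
  step 6: q4  (read a: q2→q4)
  step 7: q2  (read a: q4→q2)
  step 8: q2  (read b: q2→q2)
  step 9: q4  (read a: q2→q4)

The earliest repeat is at step j = 3: A is in q2, which it already visited at step i = 2.
Pumping length from the standard proof: p = 5 (the number of states). The repeated state found above gives |xy| = j ≤ 5 and |y| = j − i ≥ 1.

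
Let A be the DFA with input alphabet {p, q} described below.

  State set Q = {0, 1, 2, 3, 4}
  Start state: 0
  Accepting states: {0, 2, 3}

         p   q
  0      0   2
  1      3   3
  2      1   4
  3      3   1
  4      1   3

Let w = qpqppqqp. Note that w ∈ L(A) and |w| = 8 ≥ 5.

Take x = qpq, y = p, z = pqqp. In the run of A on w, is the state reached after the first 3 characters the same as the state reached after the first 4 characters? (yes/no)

State sequence: 0 -q-> 2 -p-> 1 -q-> 3 -p-> 3

After x (step 3): 3. After xy (step 4): 3.
They match, so y = p drives A around a cycle from 3 back to itself; pumping y any number of times keeps A in 3 before reading z, and xyⁱz ∈ L(A) for every i ≥ 0.

yes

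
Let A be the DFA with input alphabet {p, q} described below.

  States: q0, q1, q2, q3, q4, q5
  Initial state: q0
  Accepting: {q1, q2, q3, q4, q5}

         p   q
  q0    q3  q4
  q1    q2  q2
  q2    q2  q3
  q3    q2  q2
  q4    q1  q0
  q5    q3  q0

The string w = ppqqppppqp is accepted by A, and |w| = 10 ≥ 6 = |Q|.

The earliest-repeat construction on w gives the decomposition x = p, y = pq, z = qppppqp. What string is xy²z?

ppqpqqppppqp

xy^2z = p·pq·pq·qppppqp = ppqpqqppppqp.
Reading y = pq takes A from q3 back to q3, so after x·y·y the machine is still in q3, and z then leads to the accepting state q2. Hence ppqpqqppppqp ∈ L(A).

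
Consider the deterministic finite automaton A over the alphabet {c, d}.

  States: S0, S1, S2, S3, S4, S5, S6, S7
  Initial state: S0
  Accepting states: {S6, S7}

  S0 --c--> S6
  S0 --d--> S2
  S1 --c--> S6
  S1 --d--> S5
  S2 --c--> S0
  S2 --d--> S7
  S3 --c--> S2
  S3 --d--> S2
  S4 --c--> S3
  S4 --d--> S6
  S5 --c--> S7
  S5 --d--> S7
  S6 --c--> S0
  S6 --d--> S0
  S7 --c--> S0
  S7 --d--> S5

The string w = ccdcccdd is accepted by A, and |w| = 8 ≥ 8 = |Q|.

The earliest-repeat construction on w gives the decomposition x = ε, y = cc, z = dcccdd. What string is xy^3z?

xy^3z = ε·cc·cc·cc·dcccdd = ccccccdcccdd.
Reading y = cc takes A from S0 back to S0, so after x·y·y·y the machine is still in S0, and z then leads to the accepting state S7. Hence ccccccdcccdd ∈ L(A).

ccccccdcccdd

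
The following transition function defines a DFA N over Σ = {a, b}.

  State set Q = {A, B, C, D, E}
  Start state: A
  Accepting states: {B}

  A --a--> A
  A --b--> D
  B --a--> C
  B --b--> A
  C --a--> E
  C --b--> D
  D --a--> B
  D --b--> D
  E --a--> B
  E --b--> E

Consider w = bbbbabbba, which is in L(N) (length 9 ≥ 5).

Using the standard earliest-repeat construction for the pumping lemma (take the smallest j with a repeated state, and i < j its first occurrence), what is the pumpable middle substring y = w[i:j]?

State sequence: A -b-> D -b-> D -b-> D -b-> D -a-> B -b-> A -b-> D -b-> D -a-> B
First repeat at step 2: D was already visited.

So i = 1, j = 2, giving x = w[0:1] = b, y = w[1:2] = b, z = w[2:9] = bbabbba.
Check: |xy| = 2 ≤ 5 and |y| = 1 ≥ 1. Reading y takes N from D back to D, so every xyⁱz is accepted.

b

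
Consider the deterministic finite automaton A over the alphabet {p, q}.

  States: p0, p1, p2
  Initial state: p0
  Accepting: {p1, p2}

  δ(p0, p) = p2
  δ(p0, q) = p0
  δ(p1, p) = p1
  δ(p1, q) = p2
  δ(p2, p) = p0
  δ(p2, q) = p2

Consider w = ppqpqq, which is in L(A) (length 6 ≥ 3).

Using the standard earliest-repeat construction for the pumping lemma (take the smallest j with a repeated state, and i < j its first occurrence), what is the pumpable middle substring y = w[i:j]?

Run of A on w = p p q p q q:
  step 0: p0  (start)
  step 1: p2  (read p: p0→p2)
  step 2: p0  (read p: p2→p0)   ← first repeat (p0 seen earlier)
  step 3: p0  (read q: p0→p0)
  step 4: p2  (read p: p0→p2)
  step 5: p2  (read q: p2→p2)
  step 6: p2  (read q: p2→p2)

So i = 0, j = 2, giving x = w[0:0] = ε, y = w[0:2] = pp, z = w[2:6] = qpqq.
Check: |xy| = 2 ≤ 3 and |y| = 2 ≥ 1. Reading y takes A from p0 back to p0, so every xyⁱz is accepted.

pp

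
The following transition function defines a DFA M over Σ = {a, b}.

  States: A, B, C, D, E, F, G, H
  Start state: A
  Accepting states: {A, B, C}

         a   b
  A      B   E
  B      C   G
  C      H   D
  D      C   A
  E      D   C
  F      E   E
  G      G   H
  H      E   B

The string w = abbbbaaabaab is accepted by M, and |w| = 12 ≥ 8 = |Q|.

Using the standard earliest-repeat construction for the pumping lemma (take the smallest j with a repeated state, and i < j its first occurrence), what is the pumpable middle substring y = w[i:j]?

bbb

State sequence: A -a-> B -b-> G -b-> H -b-> B -b-> G -a-> G -a-> G -a-> G -b-> H -a-> E -a-> D -b-> A
First repeat at step 4: B was already visited.

So i = 1, j = 4, giving x = w[0:1] = a, y = w[1:4] = bbb, z = w[4:12] = baaabaab.
Check: |xy| = 4 ≤ 8 and |y| = 3 ≥ 1. Reading y takes M from B back to B, so every xyⁱz is accepted.
Since M has 8 states, any run of length ≥ 8 visits 8+1 states, so by pigeonhole some state repeats within the first 8 steps — that repeat gives the pumpable loop.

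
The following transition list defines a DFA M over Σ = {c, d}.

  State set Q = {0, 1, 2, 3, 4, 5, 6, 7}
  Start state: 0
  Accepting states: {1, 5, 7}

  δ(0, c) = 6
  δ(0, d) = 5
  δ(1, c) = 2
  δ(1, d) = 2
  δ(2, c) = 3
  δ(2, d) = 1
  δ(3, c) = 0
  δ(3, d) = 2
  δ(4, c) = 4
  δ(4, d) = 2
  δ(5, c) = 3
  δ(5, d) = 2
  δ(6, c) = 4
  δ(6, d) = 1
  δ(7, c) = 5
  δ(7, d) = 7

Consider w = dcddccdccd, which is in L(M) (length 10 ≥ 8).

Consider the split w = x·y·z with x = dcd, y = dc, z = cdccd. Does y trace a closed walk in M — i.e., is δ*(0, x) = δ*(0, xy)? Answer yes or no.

State sequence: 0 -d-> 5 -c-> 3 -d-> 2 -d-> 1 -c-> 2

After x (step 3): 2. After xy (step 5): 2.
They match, so y = dc drives M around a cycle from 2 back to itself; pumping y any number of times keeps M in 2 before reading z, and xyⁱz ∈ L(M) for every i ≥ 0.

yes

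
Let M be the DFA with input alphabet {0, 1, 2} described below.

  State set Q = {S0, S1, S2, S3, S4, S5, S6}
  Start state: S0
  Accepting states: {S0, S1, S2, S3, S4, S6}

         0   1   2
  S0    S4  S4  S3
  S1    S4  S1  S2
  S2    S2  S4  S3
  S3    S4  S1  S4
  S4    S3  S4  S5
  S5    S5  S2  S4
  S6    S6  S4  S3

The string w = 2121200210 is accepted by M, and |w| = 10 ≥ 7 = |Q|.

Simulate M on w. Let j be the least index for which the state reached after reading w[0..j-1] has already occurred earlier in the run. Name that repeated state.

Run of M on w = 2 1 2 1 2 0 0 2 1 0:
  step 0: S0  (start)
  step 1: S3  (read 2: S0→S3)
  step 2: S1  (read 1: S3→S1)
  step 3: S2  (read 2: S1→S2)
  step 4: S4  (read 1: S2→S4)
  step 5: S5  (read 2: S4→S5)
  step 6: S5  (read 0: S5→S5)   ← first repeat (S5 seen earlier)
  step 7: S5  (read 0: S5→S5)
  step 8: S4  (read 2: S5→S4)
  step 9: S4  (read 1: S4→S4)
  step 10: S3  (read 0: S4→S3)

The earliest repeat is at step j = 6: M is in S5, which it already visited at step i = 5.

S5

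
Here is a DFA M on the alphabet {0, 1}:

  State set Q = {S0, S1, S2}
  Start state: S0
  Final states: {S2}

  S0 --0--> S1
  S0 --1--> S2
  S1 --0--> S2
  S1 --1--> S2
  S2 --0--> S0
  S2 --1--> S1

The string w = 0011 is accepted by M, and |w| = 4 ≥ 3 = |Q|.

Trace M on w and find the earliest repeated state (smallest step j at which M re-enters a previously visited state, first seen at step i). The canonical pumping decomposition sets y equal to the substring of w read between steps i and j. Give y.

01

State sequence: S0 -0-> S1 -0-> S2 -1-> S1 -1-> S2
First repeat at step 3: S1 was already visited.

So i = 1, j = 3, giving x = w[0:1] = 0, y = w[1:3] = 01, z = w[3:4] = 1.
Check: |xy| = 3 ≤ 3 and |y| = 2 ≥ 1. Reading y takes M from S1 back to S1, so every xyⁱz is accepted.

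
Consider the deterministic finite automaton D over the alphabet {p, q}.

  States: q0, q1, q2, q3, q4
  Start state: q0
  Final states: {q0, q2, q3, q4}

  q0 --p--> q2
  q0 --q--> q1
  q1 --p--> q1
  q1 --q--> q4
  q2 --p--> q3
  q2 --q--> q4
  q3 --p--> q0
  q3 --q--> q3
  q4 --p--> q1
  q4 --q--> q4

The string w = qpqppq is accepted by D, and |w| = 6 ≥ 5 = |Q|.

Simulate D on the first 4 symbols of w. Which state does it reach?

State sequence: q0 -q-> q1 -p-> q1 -q-> q4 -p-> q1

After reading 4 characters, D is in state q1.
(This kind of state-tracing is the core of the pumping-lemma construction: with 5 states, pigeonhole forces a repeat within the first 5 steps.)

q1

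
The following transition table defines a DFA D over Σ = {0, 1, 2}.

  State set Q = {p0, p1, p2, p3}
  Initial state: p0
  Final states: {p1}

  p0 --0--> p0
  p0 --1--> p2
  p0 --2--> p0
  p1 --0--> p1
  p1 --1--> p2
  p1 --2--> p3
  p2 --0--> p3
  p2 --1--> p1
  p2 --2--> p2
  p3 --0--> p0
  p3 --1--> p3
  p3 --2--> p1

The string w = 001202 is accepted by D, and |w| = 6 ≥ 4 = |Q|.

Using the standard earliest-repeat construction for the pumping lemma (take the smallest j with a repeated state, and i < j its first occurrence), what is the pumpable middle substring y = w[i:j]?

0

State sequence: p0 -0-> p0 -0-> p0 -1-> p2 -2-> p2 -0-> p3 -2-> p1
First repeat at step 1: p0 was already visited.

So i = 0, j = 1, giving x = w[0:0] = ε, y = w[0:1] = 0, z = w[1:6] = 01202.
Check: |xy| = 1 ≤ 4 and |y| = 1 ≥ 1. Reading y takes D from p0 back to p0, so every xyⁱz is accepted.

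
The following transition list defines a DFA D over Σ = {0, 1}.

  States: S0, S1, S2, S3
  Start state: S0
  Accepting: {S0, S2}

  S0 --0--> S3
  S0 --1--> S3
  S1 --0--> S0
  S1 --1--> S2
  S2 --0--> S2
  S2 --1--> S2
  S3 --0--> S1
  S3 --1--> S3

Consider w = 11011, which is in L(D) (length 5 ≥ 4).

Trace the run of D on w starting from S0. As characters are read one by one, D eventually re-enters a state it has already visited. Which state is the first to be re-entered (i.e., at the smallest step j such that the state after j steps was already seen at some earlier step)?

S3

Run of D on w = 1 1 0 1 1:
  step 0: S0  (start)
  step 1: S3  (read 1: S0→S3)
  step 2: S3  (read 1: S3→S3)   ← first repeat (S3 seen earlier)
  step 3: S1  (read 0: S3→S1)
  step 4: S2  (read 1: S1→S2)
  step 5: S2  (read 1: S2→S2)

The earliest repeat is at step j = 2: D is in S3, which it already visited at step i = 1.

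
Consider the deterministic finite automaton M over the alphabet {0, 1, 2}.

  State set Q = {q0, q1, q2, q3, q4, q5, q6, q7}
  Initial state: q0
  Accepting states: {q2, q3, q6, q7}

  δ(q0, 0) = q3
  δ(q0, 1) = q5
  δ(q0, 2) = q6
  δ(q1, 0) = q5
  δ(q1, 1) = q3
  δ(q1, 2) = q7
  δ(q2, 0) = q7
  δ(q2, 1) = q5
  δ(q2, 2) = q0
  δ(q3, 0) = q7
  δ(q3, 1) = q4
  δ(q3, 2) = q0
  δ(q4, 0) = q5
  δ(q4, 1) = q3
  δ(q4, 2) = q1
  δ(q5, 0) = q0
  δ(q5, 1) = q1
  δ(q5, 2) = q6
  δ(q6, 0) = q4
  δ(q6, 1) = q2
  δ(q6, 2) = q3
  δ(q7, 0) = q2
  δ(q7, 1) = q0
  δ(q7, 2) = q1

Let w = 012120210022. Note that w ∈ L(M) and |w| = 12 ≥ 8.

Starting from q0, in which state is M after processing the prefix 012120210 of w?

q0

State sequence: q0 -0-> q3 -1-> q4 -2-> q1 -1-> q3 -2-> q0 -0-> q3 -2-> q0 -1-> q5 -0-> q0

After reading 9 characters, M is in state q0.
(This kind of state-tracing is the core of the pumping-lemma construction: with 8 states, pigeonhole forces a repeat within the first 8 steps.)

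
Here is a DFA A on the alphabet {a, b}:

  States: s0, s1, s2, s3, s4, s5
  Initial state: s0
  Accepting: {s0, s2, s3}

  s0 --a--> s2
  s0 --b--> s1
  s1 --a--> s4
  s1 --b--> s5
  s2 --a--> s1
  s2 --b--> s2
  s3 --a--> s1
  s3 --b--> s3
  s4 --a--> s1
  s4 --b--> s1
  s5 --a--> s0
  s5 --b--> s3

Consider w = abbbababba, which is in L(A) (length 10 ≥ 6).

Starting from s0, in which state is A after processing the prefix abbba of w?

State sequence: s0 -a-> s2 -b-> s2 -b-> s2 -b-> s2 -a-> s1

After reading 5 characters, A is in state s1.

s1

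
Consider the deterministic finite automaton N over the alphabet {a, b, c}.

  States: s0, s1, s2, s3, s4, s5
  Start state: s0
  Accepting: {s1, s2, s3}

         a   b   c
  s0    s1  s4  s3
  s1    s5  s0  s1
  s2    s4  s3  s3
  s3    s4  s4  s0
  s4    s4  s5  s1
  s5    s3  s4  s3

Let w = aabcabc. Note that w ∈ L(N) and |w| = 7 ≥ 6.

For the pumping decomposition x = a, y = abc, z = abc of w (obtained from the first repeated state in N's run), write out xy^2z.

aabcabcabc

xy^2z = a·abc·abc·abc = aabcabcabc.
Reading y = abc takes N from s1 back to s1, so after x·y·y the machine is still in s1, and z then leads to the accepting state s1. Hence aabcabcabc ∈ L(N).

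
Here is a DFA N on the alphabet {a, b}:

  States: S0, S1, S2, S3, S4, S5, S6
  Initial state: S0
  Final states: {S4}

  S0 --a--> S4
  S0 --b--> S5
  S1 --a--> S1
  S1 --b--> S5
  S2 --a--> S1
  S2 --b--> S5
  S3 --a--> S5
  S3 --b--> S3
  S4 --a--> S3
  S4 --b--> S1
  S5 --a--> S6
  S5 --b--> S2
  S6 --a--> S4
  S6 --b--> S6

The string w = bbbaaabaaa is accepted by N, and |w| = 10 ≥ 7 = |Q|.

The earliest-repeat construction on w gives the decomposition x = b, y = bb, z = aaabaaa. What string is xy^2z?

bbbbbaaabaaa

xy^2z = b·bb·bb·aaabaaa = bbbbbaaabaaa.
Reading y = bb takes N from S5 back to S5, so after x·y·y the machine is still in S5, and z then leads to the accepting state S4. Hence bbbbbaaabaaa ∈ L(N).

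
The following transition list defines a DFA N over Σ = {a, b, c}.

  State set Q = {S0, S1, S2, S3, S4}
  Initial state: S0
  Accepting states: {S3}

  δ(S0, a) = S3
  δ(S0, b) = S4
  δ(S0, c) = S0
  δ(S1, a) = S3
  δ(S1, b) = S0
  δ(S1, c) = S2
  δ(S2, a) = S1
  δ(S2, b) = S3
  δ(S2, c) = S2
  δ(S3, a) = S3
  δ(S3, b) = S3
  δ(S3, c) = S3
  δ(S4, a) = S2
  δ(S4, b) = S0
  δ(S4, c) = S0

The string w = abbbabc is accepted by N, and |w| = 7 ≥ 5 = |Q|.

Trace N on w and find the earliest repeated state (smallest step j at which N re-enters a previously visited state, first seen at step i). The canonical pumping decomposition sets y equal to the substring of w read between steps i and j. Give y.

b

Run of N on w = a b b b a b c:
  step 0: S0  (start)
  step 1: S3  (read a: S0→S3)
  step 2: S3  (read b: S3→S3)   ← first repeat (S3 seen earlier)
  step 3: S3  (read b: S3→S3)
  step 4: S3  (read b: S3→S3)
  step 5: S3  (read a: S3→S3)
  step 6: S3  (read b: S3→S3)
  step 7: S3  (read c: S3→S3)

So i = 1, j = 2, giving x = w[0:1] = a, y = w[1:2] = b, z = w[2:7] = bbabc.
Check: |xy| = 2 ≤ 5 and |y| = 1 ≥ 1. Reading y takes N from S3 back to S3, so every xyⁱz is accepted.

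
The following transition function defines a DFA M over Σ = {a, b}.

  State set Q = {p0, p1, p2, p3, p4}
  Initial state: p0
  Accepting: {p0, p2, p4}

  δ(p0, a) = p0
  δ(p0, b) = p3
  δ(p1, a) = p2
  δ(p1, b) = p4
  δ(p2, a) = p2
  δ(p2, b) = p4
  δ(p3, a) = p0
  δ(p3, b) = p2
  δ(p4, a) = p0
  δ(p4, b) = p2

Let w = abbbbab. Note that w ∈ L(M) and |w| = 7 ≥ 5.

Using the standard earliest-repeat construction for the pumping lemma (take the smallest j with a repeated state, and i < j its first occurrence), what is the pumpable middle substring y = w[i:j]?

Run of M on w = a b b b b a b:
  step 0: p0  (start)
  step 1: p0  (read a: p0→p0)   ← first repeat (p0 seen earlier)
  step 2: p3  (read b: p0→p3)
  step 3: p2  (read b: p3→p2)
  step 4: p4  (read b: p2→p4)
  step 5: p2  (read b: p4→p2)
  step 6: p2  (read a: p2→p2)
  step 7: p4  (read b: p2→p4)

So i = 0, j = 1, giving x = w[0:0] = ε, y = w[0:1] = a, z = w[1:7] = bbbbab.
Check: |xy| = 1 ≤ 5 and |y| = 1 ≥ 1. Reading y takes M from p0 back to p0, so every xyⁱz is accepted.

a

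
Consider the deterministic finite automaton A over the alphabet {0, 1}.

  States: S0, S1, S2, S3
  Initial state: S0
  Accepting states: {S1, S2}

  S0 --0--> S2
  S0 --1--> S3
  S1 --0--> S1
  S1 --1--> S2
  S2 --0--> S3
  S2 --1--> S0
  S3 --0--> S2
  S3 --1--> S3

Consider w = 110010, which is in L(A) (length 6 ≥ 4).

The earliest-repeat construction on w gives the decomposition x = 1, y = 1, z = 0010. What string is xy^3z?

11110010

xy^3z = 1·1·1·1·0010 = 11110010.
Reading y = 1 takes A from S3 back to S3, so after x·y·y·y the machine is still in S3, and z then leads to the accepting state S2. Hence 11110010 ∈ L(A).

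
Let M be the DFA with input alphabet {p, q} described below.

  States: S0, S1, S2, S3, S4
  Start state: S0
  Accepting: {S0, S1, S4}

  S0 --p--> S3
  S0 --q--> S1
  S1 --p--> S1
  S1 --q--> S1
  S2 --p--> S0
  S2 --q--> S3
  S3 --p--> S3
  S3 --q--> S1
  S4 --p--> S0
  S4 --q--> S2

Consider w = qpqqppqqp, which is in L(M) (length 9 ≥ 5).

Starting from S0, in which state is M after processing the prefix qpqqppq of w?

State sequence: S0 -q-> S1 -p-> S1 -q-> S1 -q-> S1 -p-> S1 -p-> S1 -q-> S1

After reading 7 characters, M is in state S1.

S1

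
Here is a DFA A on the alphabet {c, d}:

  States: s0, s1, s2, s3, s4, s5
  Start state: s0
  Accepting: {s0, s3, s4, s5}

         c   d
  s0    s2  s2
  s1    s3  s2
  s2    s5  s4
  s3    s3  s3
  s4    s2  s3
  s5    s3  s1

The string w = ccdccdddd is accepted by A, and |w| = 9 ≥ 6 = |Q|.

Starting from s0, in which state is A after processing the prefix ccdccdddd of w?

Run of A on the first 9 characters of w = c c d c c d d d d:
  step 0: s0  (start)
  step 1: s2  (read c: s0→s2)
  step 2: s5  (read c: s2→s5)
  step 3: s1  (read d: s5→s1)
  step 4: s3  (read c: s1→s3)
  step 5: s3  (read c: s3→s3)
  step 6: s3  (read d: s3→s3)
  step 7: s3  (read d: s3→s3)
  step 8: s3  (read d: s3→s3)
  step 9: s3  (read d: s3→s3)

After reading 9 characters, A is in state s3.

s3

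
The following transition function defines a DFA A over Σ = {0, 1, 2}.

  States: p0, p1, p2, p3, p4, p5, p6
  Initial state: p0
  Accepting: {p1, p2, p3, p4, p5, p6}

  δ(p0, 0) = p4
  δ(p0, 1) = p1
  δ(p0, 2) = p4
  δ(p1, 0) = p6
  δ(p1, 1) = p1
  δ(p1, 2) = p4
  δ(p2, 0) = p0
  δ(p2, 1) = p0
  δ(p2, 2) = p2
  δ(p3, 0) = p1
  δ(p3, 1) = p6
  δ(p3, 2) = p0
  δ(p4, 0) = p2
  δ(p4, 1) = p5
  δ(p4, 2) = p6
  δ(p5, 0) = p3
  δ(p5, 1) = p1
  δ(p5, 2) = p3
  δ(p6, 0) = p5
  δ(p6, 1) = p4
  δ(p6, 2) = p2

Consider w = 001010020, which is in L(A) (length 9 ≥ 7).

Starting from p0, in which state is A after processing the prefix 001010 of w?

p3

Run of A on the first 6 characters of w = 0 0 1 0 1 0:
  step 0: p0  (start)
  step 1: p4  (read 0: p0→p4)
  step 2: p2  (read 0: p4→p2)
  step 3: p0  (read 1: p2→p0)
  step 4: p4  (read 0: p0→p4)
  step 5: p5  (read 1: p4→p5)
  step 6: p3  (read 0: p5→p3)

After reading 6 characters, A is in state p3.
(This kind of state-tracing is the core of the pumping-lemma construction: with 7 states, pigeonhole forces a repeat within the first 7 steps.)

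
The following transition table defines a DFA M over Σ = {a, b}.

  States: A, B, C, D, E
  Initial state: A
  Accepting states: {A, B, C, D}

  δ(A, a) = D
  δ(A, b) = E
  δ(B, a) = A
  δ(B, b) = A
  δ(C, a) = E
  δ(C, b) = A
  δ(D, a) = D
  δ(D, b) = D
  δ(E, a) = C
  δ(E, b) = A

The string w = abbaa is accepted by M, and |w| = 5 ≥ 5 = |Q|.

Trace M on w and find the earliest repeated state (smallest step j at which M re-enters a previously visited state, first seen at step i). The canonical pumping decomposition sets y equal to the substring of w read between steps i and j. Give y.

Run of M on w = a b b a a:
  step 0: A  (start)
  step 1: D  (read a: A→D)
  step 2: D  (read b: D→D)   ← first repeat (D seen earlier)
  step 3: D  (read b: D→D)
  step 4: D  (read a: D→D)
  step 5: D  (read a: D→D)

So i = 1, j = 2, giving x = w[0:1] = a, y = w[1:2] = b, z = w[2:5] = baa.
Check: |xy| = 2 ≤ 5 and |y| = 1 ≥ 1. Reading y takes M from D back to D, so every xyⁱz is accepted.
Pumping length from the standard proof: p = 5 (the number of states). The repeated state found above gives |xy| = j ≤ 5 and |y| = j − i ≥ 1.

b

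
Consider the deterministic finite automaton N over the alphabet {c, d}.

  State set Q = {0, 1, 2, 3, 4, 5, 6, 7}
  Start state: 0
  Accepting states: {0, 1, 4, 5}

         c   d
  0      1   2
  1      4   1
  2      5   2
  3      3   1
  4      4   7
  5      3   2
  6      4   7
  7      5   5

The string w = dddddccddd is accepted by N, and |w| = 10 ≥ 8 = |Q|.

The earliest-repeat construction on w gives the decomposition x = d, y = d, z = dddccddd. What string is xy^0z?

ddddccddd

xy⁰z = xz = d·dddccddd = ddddccddd.
Reading y = d takes N from 2 back to 2, so after x the machine is still in 2, and z then leads to the accepting state 1. Hence ddddccddd ∈ L(N).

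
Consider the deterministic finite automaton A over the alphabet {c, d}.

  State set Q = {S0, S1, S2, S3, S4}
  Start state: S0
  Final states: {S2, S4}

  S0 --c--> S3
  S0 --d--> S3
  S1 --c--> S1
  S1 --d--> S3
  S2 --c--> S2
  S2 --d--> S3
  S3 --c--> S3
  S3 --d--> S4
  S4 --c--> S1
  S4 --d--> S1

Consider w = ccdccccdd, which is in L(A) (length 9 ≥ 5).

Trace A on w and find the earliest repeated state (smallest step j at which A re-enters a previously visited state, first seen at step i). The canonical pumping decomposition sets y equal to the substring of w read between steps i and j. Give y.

State sequence: S0 -c-> S3 -c-> S3 -d-> S4 -c-> S1 -c-> S1 -c-> S1 -c-> S1 -d-> S3 -d-> S4
First repeat at step 2: S3 was already visited.

So i = 1, j = 2, giving x = w[0:1] = c, y = w[1:2] = c, z = w[2:9] = dccccdd.
Check: |xy| = 2 ≤ 5 and |y| = 1 ≥ 1. Reading y takes A from S3 back to S3, so every xyⁱz is accepted.
Pumping length from the standard proof: p = 5 (the number of states). The repeated state found above gives |xy| = j ≤ 5 and |y| = j − i ≥ 1.

c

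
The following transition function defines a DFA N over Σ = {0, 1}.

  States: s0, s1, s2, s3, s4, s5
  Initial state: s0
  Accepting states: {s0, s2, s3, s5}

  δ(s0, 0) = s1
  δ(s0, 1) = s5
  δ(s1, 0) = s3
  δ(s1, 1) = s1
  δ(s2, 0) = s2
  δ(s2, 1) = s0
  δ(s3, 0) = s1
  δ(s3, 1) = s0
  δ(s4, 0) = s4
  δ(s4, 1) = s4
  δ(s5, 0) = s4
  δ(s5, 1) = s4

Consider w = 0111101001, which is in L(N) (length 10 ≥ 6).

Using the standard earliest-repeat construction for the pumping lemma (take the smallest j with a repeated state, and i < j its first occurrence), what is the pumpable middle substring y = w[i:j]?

1

Run of N on w = 0 1 1 1 1 0 1 0 0 1:
  step 0: s0  (start)
  step 1: s1  (read 0: s0→s1)
  step 2: s1  (read 1: s1→s1)   ← first repeat (s1 seen earlier)
  step 3: s1  (read 1: s1→s1)
  step 4: s1  (read 1: s1→s1)
  step 5: s1  (read 1: s1→s1)
  step 6: s3  (read 0: s1→s3)
  step 7: s0  (read 1: s3→s0)
  step 8: s1  (read 0: s0→s1)
  step 9: s3  (read 0: s1→s3)
  step 10: s0  (read 1: s3→s0)

So i = 1, j = 2, giving x = w[0:1] = 0, y = w[1:2] = 1, z = w[2:10] = 11101001.
Check: |xy| = 2 ≤ 6 and |y| = 1 ≥ 1. Reading y takes N from s1 back to s1, so every xyⁱz is accepted.
Since N has 6 states, any run of length ≥ 6 visits 6+1 states, so by pigeonhole some state repeats within the first 6 steps — that repeat gives the pumpable loop.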